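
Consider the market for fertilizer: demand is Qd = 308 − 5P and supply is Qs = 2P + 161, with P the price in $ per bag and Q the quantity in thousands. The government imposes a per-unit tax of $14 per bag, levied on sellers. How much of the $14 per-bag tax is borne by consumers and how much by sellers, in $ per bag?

Without the tax, 308 − 5P = 2P + 161 gives 7P = 147, so P* = $21 and Q* = 203.
With the tax collected from sellers, supply shifts: Qs = 2(P − 14) + 161.
New equilibrium: consumers pay $25, sellers receive $11, Q = 183. (Wedge: Pb − Ps = 14.)
Burden on consumers: $4; on sellers: $10. (They sum to $14.)

Consumers bear $4 per bag; sellers bear $10 per bag.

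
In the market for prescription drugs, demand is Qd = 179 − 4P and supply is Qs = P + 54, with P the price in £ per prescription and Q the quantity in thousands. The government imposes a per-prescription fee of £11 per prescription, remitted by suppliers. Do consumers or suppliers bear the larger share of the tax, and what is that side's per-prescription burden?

Suppliers bear the larger share: £8.8 per prescription.

Before the tax: set 179 − 4P = P + 54 → P* = £25, Q* = 79.
With the tax collected from suppliers, supply shifts: Qs = (P − 11) + 54.
New equilibrium: consumers pay £27.2, suppliers receive £16.2, Q = 70.2. (Wedge: Pb − Ps = 11.)
Per-prescription burden: consumers £2.2, suppliers £8.8.
Suppliers take the larger share because supply is less price-elastic here (demand slope 4 vs supply slope 1).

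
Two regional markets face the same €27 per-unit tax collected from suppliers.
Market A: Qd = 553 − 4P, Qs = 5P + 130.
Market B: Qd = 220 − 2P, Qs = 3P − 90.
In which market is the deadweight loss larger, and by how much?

Market A, by €372.6.

Market A: pre-tax P* = €47, Q* = 365; post-tax Q = 305; deadweight loss = €810.
Market B: pre-tax P* = €62, Q* = 96; post-tax Q = 63.6; deadweight loss = €437.4.
Difference: €810 vs €437.4 → market A is larger by €372.6.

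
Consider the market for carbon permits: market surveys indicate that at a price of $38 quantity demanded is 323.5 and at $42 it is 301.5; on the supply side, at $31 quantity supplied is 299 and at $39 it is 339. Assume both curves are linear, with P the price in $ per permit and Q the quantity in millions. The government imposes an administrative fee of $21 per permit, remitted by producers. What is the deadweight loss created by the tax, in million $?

Demand slope: (301.5 − 323.5)/(42 − 38) = -5.5, so Qd = 532.5 − 5.5P.
Supply slope: (339 − 299)/(39 − 31) = 5, so Qs = 5P + 144.
Without the tax, 532.5 − 5.5P = 5P + 144 gives 10.5P = 388.5, so P* = $37 and Q* = 329.
With the tax collected from producers, supply shifts: Qs = 5(P − 21) + 144.
New equilibrium: buyers pay $47, producers receive $26, Q = 274. (Wedge: Pb − Ps = 21.)
Quantity falls by |ΔQ| = |329 − 274| = 55.
DWL = ½ · t · |ΔQ| = ½ · 21 · 55 = $577.5.

Deadweight loss = $577.5 million.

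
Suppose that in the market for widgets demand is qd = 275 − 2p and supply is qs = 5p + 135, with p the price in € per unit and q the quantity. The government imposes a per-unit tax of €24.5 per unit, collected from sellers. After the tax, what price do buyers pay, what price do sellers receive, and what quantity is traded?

Without the tax, 275 − 2p = 5p + 135 gives 7p = 140, so p* = €20 and q* = 235.
With the tax collected from sellers, supply shifts: qs = 5(p − 24.5) + 135.
New equilibrium: buyers pay €37.5, sellers receive €13, q = 200. (Wedge: pb − ps = 24.5.)
The less price-elastic side of the market bears the larger share of a per-unit tax.

Buyers pay €37.5; sellers receive €13; quantity = 200.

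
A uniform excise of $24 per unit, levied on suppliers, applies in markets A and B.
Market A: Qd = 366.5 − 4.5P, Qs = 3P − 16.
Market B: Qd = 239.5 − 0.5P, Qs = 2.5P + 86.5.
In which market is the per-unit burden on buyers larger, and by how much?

Market B, by $10.4.

Market A: pre-tax P* = $51, Q* = 137; post-tax Q = 93.8; per-unit burden on buyers = $9.6.
Market B: pre-tax P* = $51, Q* = 214; post-tax Q = 204; per-unit burden on buyers = $20.
Difference: $9.6 vs $20 → market B is larger by $10.4.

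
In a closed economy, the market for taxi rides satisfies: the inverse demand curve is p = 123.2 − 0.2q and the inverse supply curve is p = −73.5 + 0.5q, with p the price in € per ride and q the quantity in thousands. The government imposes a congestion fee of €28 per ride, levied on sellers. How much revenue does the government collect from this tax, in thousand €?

Rewrite in direct form: qd = 616 − 5p and qs = 2p + 147.
Before the tax: set 616 − 5p = 2p + 147 → p* = €67, q* = 281.
With the tax collected from sellers, supply shifts: qs = 2(p − 28) + 147.
New equilibrium: consumers pay €75, sellers receive €47, q = 241. (Wedge: pb − ps = 28.)
Revenue = t · Q = 28 · 241 = €6748.

Tax revenue = €6748 thousand.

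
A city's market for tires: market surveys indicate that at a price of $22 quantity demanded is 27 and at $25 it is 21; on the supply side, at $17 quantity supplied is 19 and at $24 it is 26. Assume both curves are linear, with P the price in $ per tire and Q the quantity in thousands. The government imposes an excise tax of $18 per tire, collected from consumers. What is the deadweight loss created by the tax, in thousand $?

Demand slope: (21 − 27)/(25 − 22) = -2, so Qd = 71 − 2P.
Supply slope: (26 − 19)/(24 − 17) = 1, so Qs = P + 2.
Without the tax, 71 − 2P = P + 2 gives 3P = 69, so P* = $23 and Q* = 25.
With the tax collected from consumers, demand (in seller-price terms) shifts: Qd = 71 − 2(P + 18).
New equilibrium: consumers pay $29, suppliers receive $11, Q = 13. (Wedge: Pb − Ps = 18.)
Quantity falls by |ΔQ| = |25 − 13| = 12.
DWL = ½ · t · |ΔQ| = ½ · 18 · 12 = $108.

Deadweight loss = $108 thousand.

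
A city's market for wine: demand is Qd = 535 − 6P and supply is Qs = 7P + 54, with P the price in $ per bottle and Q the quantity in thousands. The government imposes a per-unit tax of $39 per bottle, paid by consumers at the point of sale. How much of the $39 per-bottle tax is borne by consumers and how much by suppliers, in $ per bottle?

Consumers bear $21 per bottle; suppliers bear $18 per bottle.

Without the tax, 535 − 6P = 7P + 54 gives 13P = 481, so P* = $37 and Q* = 313.
With the tax collected from consumers, demand (in seller-price terms) shifts: Qd = 535 − 6(P + 39).
Solving gives Q = 187 with consumers paying $58 and suppliers receiving $19 (the $39 wedge).
Burden on consumers: $21; on suppliers: $18. (They sum to $39.)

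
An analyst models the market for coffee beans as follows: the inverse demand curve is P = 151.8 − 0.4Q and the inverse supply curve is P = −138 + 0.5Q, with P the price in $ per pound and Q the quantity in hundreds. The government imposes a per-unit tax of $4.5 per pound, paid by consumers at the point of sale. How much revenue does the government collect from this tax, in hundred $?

Inverting to Q(P) form: Qd = 379.5 − 2.5P; Qs = 2P + 276.
Without the tax, 379.5 − 2.5P = 2P + 276 gives 4.5P = 103.5, so P* = $23 and Q* = 322.
With the tax collected from consumers, demand (in seller-price terms) shifts: Qd = 379.5 − 2.5(P + 4.5).
New equilibrium: consumers pay $25, suppliers receive $20.5, Q = 317. (Wedge: Pb − Ps = 4.5.)
Revenue = t · Q = 4.5 · 317 = $1426.5.

Tax revenue = $1426.5 hundred.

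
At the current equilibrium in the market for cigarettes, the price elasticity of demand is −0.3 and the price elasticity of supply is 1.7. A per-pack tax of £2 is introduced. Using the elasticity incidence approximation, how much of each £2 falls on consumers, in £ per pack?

Incidence ratio: consumers' share ≈ εs / (εs + |εd|) = 1.7 / (1.7 + 0.3) = 0.85.
So consumers bear ≈ 0.85 × £2 = £1.7; sellers bear £0.3.

Consumers bear ≈ £1.7 per pack.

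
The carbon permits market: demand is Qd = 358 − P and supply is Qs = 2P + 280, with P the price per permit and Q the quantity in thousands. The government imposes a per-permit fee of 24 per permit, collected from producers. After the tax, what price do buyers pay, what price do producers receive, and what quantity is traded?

Without the tax, 358 − P = 2P + 280 gives 3P = 78, so P* = 26 and Q* = 332.
With the tax collected from producers, supply shifts: Qs = 2(P − 24) + 280.
New equilibrium: buyers pay 42, producers receive 18, Q = 316. (Wedge: Pb − Ps = 24.)

Buyers pay 42; producers receive 18; quantity = 316.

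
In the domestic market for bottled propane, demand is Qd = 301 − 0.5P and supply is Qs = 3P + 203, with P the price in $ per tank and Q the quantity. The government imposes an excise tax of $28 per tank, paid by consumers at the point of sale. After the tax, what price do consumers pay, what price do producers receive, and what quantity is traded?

Before the tax: set 301 − 0.5P = 3P + 203 → P* = $28, Q* = 287.
With the tax collected from consumers, demand (in seller-price terms) shifts: Qd = 301 − 0.5(P + 28).
Solving gives Q = 275 with consumers paying $52 and producers receiving $24 (the $28 wedge).
The less price-elastic side of the market bears the larger share of a per-unit tax.

Consumers pay $52; producers receive $24; quantity = 275.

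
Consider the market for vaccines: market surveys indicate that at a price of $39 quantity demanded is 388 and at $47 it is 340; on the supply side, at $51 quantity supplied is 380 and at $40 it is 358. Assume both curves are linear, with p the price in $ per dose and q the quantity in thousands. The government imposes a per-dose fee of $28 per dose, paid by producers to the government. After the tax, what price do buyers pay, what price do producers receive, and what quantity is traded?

Buyers pay $50; producers receive $22; quantity = 322.

Demand slope: (340 − 388)/(47 − 39) = -6, so qd = 622 − 6p.
Supply slope: (358 − 380)/(40 − 51) = 2, so qs = 2p + 278.
Before the tax: set 622 − 6p = 2p + 278 → p* = $43, q* = 364.
With the tax collected from producers, supply shifts: qs = 2(p − 28) + 278.
Solving gives q = 322 with buyers paying $50 and producers receiving $22 (the $28 wedge).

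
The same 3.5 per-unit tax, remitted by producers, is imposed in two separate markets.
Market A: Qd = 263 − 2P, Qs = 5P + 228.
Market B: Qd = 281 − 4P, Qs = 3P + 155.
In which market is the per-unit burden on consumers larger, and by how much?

Market A: pre-tax P* = 5, Q* = 253; post-tax Q = 248; per-unit burden on consumers = 2.5.
Market B: pre-tax P* = 18, Q* = 209; post-tax Q = 203; per-unit burden on consumers = 1.5.
Difference: 2.5 vs 1.5 → market A is larger by 1.

Market A, by 1.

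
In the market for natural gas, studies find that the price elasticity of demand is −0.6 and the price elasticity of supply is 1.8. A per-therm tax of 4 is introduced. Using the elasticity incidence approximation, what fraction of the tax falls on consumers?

Consumers' share ≈ 0.75.

Incidence ratio: consumers' share ≈ εs / (εs + |εd|) = 1.8 / (1.8 + 0.6) = 0.75.
Supply is the more elastic side, so consumers bear the larger share.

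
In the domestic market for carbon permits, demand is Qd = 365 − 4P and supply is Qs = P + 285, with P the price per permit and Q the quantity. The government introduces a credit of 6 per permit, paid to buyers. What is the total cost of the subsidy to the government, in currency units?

Without the subsidy, 365 − 4P = P + 285 gives 5P = 80, so P* = 16 and Q* = 301.
With a per-unit subsidy paid to buyers, each effectively pays P − 6, so demand becomes Qd = 365 − 4(P − 6).
Solving gives Q = 305.8 with buyers paying 14.8 and producers receiving 20.8 (the 6 wedge).
Outlay = t · Q = 6 · 305.8 = 1834.8.

Government outlay = 1834.8.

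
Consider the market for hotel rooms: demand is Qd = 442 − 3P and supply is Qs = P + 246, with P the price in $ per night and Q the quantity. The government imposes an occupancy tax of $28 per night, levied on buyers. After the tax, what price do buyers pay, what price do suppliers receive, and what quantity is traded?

Without the tax, 442 − 3P = P + 246 gives 4P = 196, so P* = $49 and Q* = 295.
With the tax collected from buyers, demand (in seller-price terms) shifts: Qd = 442 − 3(P + 28).
Solving gives Q = 274 with buyers paying $56 and suppliers receiving $28 (the $28 wedge).
The less price-elastic side of the market bears the larger share of a per-unit tax.

Buyers pay $56; suppliers receive $28; quantity = 274.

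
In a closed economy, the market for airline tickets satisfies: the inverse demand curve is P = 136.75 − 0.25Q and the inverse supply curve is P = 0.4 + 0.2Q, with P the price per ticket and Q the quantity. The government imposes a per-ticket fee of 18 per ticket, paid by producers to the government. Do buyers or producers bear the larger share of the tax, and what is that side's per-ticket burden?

Inverting to Q(P) form: Qd = 547 − 4P; Qs = 5P − 2.
Before the tax: set 547 − 4P = 5P − 2 → P* = 61, Q* = 303.
With the tax collected from producers, supply shifts: Qs = 5(P − 18) − 2.
Solving gives Q = 263 with buyers paying 71 and producers receiving 53 (the 18 wedge).
Per-ticket burden: buyers 10, producers 8.
Buyers take the larger share because demand is less price-elastic here (demand slope 4 vs supply slope 5).
The less price-elastic side of the market bears the larger share of a per-unit tax.

Buyers bear the larger share: 10 per ticket.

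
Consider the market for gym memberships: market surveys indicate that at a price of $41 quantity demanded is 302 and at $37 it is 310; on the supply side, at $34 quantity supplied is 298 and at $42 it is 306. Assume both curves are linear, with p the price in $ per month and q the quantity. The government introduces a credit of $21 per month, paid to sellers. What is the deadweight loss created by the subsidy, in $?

Demand slope: (310 − 302)/(37 − 41) = -2, so qd = 384 − 2p.
Supply slope: (306 − 298)/(42 − 34) = 1, so qs = p + 264.
Without the subsidy, 384 − 2p = p + 264 gives 3p = 120, so p* = $40 and q* = 304.
With a per-unit subsidy paid to sellers, each receives p + 21 per unit sold, so supply becomes qs = (p + 21) + 264.
New equilibrium: buyers pay $33, sellers receive $54, q = 318. (Wedge: pb − ps = −21.)
Quantity rises by |ΔQ| = |304 − 318| = 14.
DWL = ½ · t · |ΔQ| = ½ · 21 · 14 = $147.

Deadweight loss = $147.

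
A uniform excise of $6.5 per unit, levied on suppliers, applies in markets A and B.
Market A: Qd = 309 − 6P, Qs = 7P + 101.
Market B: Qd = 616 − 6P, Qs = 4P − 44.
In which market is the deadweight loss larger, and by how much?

Market A: pre-tax P* = $16, Q* = 213; post-tax Q = 192; deadweight loss = $68.25.
Market B: pre-tax P* = $66, Q* = 220; post-tax Q = 204.4; deadweight loss = $50.7.
Difference: $68.25 vs $50.7 → market A is larger by $17.55.

Market A, by $17.55.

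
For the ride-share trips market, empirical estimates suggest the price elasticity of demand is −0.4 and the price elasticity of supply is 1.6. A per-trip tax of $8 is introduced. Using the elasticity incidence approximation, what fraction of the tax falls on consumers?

Incidence ratio: consumers' share ≈ εs / (εs + |εd|) = 1.6 / (1.6 + 0.4) = 0.8.
Supply is the more elastic side, so consumers bear the larger share.

Consumers' share ≈ 0.8.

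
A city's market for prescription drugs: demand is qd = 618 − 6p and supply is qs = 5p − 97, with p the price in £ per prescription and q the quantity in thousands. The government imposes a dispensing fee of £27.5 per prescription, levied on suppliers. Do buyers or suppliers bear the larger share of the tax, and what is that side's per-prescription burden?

Suppliers bear the larger share: £15 per prescription.

Without the tax, 618 − 6p = 5p − 97 gives 11p = 715, so p* = £65 and q* = 228.
With the tax collected from suppliers, supply shifts: qs = 5(p − 27.5) − 97.
New equilibrium: buyers pay £77.5, suppliers receive £50, q = 153. (Wedge: pb − ps = 27.5.)
Per-prescription burden: buyers £12.5, suppliers £15.
Suppliers take the larger share because supply is less price-elastic here (demand slope 6 vs supply slope 5).
The less price-elastic side of the market bears the larger share of a per-unit tax.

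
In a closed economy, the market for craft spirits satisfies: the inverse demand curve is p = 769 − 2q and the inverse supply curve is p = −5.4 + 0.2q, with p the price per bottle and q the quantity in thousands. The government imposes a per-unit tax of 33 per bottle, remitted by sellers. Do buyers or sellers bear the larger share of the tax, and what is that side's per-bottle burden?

Buyers bear the larger share: 30 per bottle.

Rewrite in direct form: qd = 384.5 − 0.5p and qs = 5p + 27.
Without the tax, 384.5 − 0.5p = 5p + 27 gives 5.5p = 357.5, so p* = 65 and q* = 352.
With the tax collected from sellers, supply shifts: qs = 5(p − 33) + 27.
New equilibrium: buyers pay 95, sellers receive 62, q = 337. (Wedge: pb − ps = 33.)
Per-bottle burden: buyers 30, sellers 3.
Buyers take the larger share because demand is less price-elastic here (demand slope 0.5 vs supply slope 5).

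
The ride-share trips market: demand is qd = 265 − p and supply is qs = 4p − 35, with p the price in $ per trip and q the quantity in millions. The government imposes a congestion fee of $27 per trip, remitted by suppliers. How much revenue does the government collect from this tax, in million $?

Tax revenue = $4951.8 million.

Before the tax: set 265 − p = 4p − 35 → p* = $60, q* = 205.
With the tax collected from suppliers, supply shifts: qs = 4(p − 27) − 35.
Solving gives q = 183.4 with buyers paying $81.6 and suppliers receiving $54.6 (the $27 wedge).
Revenue = t · Q = 27 · 183.4 = $4951.8.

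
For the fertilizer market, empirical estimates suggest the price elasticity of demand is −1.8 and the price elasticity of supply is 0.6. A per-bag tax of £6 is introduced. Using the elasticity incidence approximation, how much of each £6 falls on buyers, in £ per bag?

Buyers bear ≈ £1.5 per bag.

Incidence ratio: buyers' share ≈ εs / (εs + |εd|) = 0.6 / (0.6 + 1.8) = 0.25.
So buyers bear ≈ 0.25 × £6 = £1.5; suppliers bear £4.5.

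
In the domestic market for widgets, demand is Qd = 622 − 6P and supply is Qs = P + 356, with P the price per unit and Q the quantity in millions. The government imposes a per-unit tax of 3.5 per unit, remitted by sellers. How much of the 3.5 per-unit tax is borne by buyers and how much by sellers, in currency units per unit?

Before the tax: set 622 − 6P = P + 356 → P* = 38, Q* = 394.
With the tax collected from sellers, supply shifts: Qs = (P − 3.5) + 356.
New equilibrium: buyers pay 38.5, sellers receive 35, Q = 391. (Wedge: Pb − Ps = 3.5.)
Burden on buyers: 0.5; on sellers: 3. (They sum to 3.5.)
The less price-elastic side of the market bears the larger share of a per-unit tax.

Buyers bear 0.5 per unit; sellers bear 3 per unit.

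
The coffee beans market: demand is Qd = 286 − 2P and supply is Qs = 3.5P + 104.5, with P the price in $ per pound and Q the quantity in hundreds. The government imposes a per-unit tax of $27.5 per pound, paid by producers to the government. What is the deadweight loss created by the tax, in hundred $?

Deadweight loss = $481.25 hundred.

Without the tax, 286 − 2P = 3.5P + 104.5 gives 5.5P = 181.5, so P* = $33 and Q* = 220.
With the tax collected from producers, supply shifts: Qs = 3.5(P − 27.5) + 104.5.
New equilibrium: buyers pay $50.5, producers receive $23, Q = 185. (Wedge: Pb − Ps = 27.5.)
Quantity falls by |ΔQ| = |220 − 185| = 35.
DWL = ½ · t · |ΔQ| = ½ · 27.5 · 35 = $481.25.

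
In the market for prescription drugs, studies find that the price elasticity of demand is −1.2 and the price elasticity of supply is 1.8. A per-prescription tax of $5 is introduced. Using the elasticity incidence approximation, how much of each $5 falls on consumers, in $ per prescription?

Incidence ratio: consumers' share ≈ εs / (εs + |εd|) = 1.8 / (1.8 + 1.2) = 0.6.
So consumers bear ≈ 0.6 × $5 = $3; sellers bear $2.

Consumers bear ≈ $3 per prescription.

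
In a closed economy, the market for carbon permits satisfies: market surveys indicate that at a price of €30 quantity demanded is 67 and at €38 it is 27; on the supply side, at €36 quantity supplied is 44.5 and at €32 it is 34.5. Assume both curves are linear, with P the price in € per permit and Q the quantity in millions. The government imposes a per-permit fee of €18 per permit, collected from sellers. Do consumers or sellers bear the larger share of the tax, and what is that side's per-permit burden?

Sellers bear the larger share: €12 per permit.

Demand slope: (27 − 67)/(38 − 30) = -5, so Qd = 217 − 5P.
Supply slope: (34.5 − 44.5)/(32 − 36) = 2.5, so Qs = 2.5P − 45.5.
Without the tax, 217 − 5P = 2.5P − 45.5 gives 7.5P = 262.5, so P* = €35 and Q* = 42.
With the tax collected from sellers, supply shifts: Qs = 2.5(P − 18) − 45.5.
New equilibrium: consumers pay €41, sellers receive €23, Q = 12. (Wedge: Pb − Ps = 18.)
Per-permit burden: consumers €6, sellers €12.
Sellers take the larger share because supply is less price-elastic here (demand slope 5 vs supply slope 2.5).
The less price-elastic side of the market bears the larger share of a per-unit tax.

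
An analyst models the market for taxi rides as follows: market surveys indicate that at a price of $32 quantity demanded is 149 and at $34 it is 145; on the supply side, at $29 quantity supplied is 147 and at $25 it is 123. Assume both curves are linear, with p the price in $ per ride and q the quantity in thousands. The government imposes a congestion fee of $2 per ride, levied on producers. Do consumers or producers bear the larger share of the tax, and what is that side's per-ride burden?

Consumers bear the larger share: $1.5 per ride.

Demand slope: (145 − 149)/(34 − 32) = -2, so qd = 213 − 2p.
Supply slope: (123 − 147)/(25 − 29) = 6, so qs = 6p − 27.
Without the tax, 213 − 2p = 6p − 27 gives 8p = 240, so p* = $30 and q* = 153.
With the tax collected from producers, supply shifts: qs = 6(p − 2) − 27.
New equilibrium: consumers pay $31.5, producers receive $29.5, q = 150. (Wedge: pb − ps = 2.)
Per-ride burden: consumers $1.5, producers $0.5.
Consumers take the larger share because demand is less price-elastic here (demand slope 2 vs supply slope 6).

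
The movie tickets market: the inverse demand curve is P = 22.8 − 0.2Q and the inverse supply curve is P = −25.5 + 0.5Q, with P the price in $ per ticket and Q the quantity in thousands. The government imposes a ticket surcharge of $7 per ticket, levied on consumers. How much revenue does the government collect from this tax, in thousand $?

Inverting to Q(P) form: Qd = 114 − 5P; Qs = 2P + 51.
Before the tax: set 114 − 5P = 2P + 51 → P* = $9, Q* = 69.
With the tax collected from consumers, demand (in seller-price terms) shifts: Qd = 114 − 5(P + 7).
New equilibrium: consumers pay $11, producers receive $4, Q = 59. (Wedge: Pb − Ps = 7.)
Revenue = t · Q = 7 · 59 = $413.

Tax revenue = $413 thousand.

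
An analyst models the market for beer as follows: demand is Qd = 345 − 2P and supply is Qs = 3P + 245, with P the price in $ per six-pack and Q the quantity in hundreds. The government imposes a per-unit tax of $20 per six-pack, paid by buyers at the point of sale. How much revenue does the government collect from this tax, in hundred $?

Tax revenue = $5620 hundred.

Without the tax, 345 − 2P = 3P + 245 gives 5P = 100, so P* = $20 and Q* = 305.
With the tax collected from buyers, demand (in seller-price terms) shifts: Qd = 345 − 2(P + 20).
Solving gives Q = 281 with buyers paying $32 and sellers receiving $12 (the $20 wedge).
Revenue = t · Q = 20 · 281 = $5620.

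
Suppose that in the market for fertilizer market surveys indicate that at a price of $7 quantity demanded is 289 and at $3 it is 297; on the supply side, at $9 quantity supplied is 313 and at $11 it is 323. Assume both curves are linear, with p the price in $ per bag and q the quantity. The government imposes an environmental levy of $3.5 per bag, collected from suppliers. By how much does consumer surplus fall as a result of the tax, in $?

Demand slope: (297 − 289)/(3 − 7) = -2, so qd = 303 − 2p.
Supply slope: (323 − 313)/(11 − 9) = 5, so qs = 5p + 268.
Before the tax: set 303 − 2p = 5p + 268 → p* = $5, q* = 293.
With the tax collected from suppliers, supply shifts: qs = 5(p − 3.5) + 268.
New equilibrium: buyers pay $7.5, suppliers receive $4, q = 288. (Wedge: pb − ps = 3.5.)
ΔCS is the trapezoid between Q = 288 and Q = 293 of height $2.5: ½ · (293 + 288) · 2.5 = $726.25.

Consumer surplus falls by $726.25.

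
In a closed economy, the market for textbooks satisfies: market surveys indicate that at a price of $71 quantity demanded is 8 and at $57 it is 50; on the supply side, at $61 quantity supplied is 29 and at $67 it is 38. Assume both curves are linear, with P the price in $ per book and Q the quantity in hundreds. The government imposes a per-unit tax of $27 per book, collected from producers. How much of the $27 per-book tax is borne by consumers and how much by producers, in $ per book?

Demand slope: (50 − 8)/(57 − 71) = -3, so Qd = 221 − 3P.
Supply slope: (38 − 29)/(67 − 61) = 1.5, so Qs = 1.5P − 62.5.
Without the tax, 221 − 3P = 1.5P − 62.5 gives 4.5P = 283.5, so P* = $63 and Q* = 32.
With the tax collected from producers, supply shifts: Qs = 1.5(P − 27) − 62.5.
New equilibrium: consumers pay $72, producers receive $45, Q = 5. (Wedge: Pb − Ps = 27.)
Burden on consumers: $9; on producers: $18. (They sum to $27.)

Consumers bear $9 per book; producers bear $18 per book.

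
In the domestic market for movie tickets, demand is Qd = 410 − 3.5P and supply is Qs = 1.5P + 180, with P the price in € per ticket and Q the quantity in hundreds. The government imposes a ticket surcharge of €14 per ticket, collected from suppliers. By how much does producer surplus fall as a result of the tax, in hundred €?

Producer surplus falls by €2368.17 hundred.

Without the tax, 410 − 3.5P = 1.5P + 180 gives 5P = 230, so P* = €46 and Q* = 249.
With the tax collected from suppliers, supply shifts: Qs = 1.5(P − 14) + 180.
New equilibrium: consumers pay €50.2, suppliers receive €36.2, Q = 234.3. (Wedge: Pb − Ps = 14.)
ΔPS is the trapezoid between Q = 234.3 and Q = 249 of height €9.8: ½ · (249 + 234.3) · 9.8 = €2368.17.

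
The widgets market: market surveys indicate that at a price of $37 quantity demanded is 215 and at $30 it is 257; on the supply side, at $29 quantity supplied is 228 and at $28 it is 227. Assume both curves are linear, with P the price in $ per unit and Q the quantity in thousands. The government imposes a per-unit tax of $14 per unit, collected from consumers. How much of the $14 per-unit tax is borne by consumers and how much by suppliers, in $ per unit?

Demand slope: (257 − 215)/(30 − 37) = -6, so Qd = 437 − 6P.
Supply slope: (227 − 228)/(28 − 29) = 1, so Qs = P + 199.
Before the tax: set 437 − 6P = P + 199 → P* = $34, Q* = 233.
With the tax collected from consumers, demand (in seller-price terms) shifts: Qd = 437 − 6(P + 14).
New equilibrium: consumers pay $36, suppliers receive $22, Q = 221. (Wedge: Pb − Ps = 14.)
Burden on consumers: $2; on suppliers: $12. (They sum to $14.)
The less price-elastic side of the market bears the larger share of a per-unit tax.

Consumers bear $2 per unit; suppliers bear $12 per unit.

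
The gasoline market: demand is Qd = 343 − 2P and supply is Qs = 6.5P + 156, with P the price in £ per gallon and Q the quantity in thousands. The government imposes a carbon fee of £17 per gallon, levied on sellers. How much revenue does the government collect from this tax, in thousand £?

Before the tax: set 343 − 2P = 6.5P + 156 → P* = £22, Q* = 299.
With the tax collected from sellers, supply shifts: Qs = 6.5(P − 17) + 156.
New equilibrium: consumers pay £35, sellers receive £18, Q = 273. (Wedge: Pb − Ps = 17.)
Revenue = t · Q = 17 · 273 = £4641.

Tax revenue = £4641 thousand.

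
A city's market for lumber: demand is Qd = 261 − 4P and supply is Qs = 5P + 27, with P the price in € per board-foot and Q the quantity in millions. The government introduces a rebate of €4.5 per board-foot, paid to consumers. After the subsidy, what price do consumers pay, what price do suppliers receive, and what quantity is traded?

Consumers pay €23.5; suppliers receive €28; quantity = 167.

Without the subsidy, 261 − 4P = 5P + 27 gives 9P = 234, so P* = €26 and Q* = 157.
With a per-unit subsidy paid to consumers, each effectively pays P − 4.5, so demand becomes Qd = 261 − 4(P − 4.5).
Solving gives Q = 167 with consumers paying €23.5 and suppliers receiving €28 (the €4.5 wedge).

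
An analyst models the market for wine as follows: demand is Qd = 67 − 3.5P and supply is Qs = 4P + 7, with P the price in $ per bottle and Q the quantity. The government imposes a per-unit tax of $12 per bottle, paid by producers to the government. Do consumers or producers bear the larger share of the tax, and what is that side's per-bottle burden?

Without the tax, 67 − 3.5P = 4P + 7 gives 7.5P = 60, so P* = $8 and Q* = 39.
With the tax collected from producers, supply shifts: Qs = 4(P − 12) + 7.
New equilibrium: consumers pay $14.4, producers receive $2.4, Q = 16.6. (Wedge: Pb − Ps = 12.)
Per-bottle burden: consumers $6.4, producers $5.6.
Consumers take the larger share because demand is less price-elastic here (demand slope 3.5 vs supply slope 4).
The less price-elastic side of the market bears the larger share of a per-unit tax.

Consumers bear the larger share: $6.4 per bottle.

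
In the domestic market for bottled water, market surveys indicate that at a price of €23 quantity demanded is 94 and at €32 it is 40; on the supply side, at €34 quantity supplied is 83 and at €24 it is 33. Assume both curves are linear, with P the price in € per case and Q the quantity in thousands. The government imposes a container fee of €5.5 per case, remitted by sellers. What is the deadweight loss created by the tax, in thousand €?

Deadweight loss = €41.25 thousand.

Demand slope: (40 − 94)/(32 − 23) = -6, so Qd = 232 − 6P.
Supply slope: (33 − 83)/(24 − 34) = 5, so Qs = 5P − 87.
Before the tax: set 232 − 6P = 5P − 87 → P* = €29, Q* = 58.
With the tax collected from sellers, supply shifts: Qs = 5(P − 5.5) − 87.
New equilibrium: consumers pay €31.5, sellers receive €26, Q = 43. (Wedge: Pb − Ps = 5.5.)
Quantity falls by |ΔQ| = |58 − 43| = 15.
DWL = ½ · t · |ΔQ| = ½ · 5.5 · 15 = €41.25.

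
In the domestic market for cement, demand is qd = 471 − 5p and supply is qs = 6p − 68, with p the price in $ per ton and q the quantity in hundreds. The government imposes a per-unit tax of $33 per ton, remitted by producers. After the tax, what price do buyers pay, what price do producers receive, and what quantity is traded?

Without the tax, 471 − 5p = 6p − 68 gives 11p = 539, so p* = $49 and q* = 226.
With the tax collected from producers, supply shifts: qs = 6(p − 33) − 68.
Solving gives q = 136 with buyers paying $67 and producers receiving $34 (the $33 wedge).
The less price-elastic side of the market bears the larger share of a per-unit tax.

Buyers pay $67; producers receive $34; quantity = 136.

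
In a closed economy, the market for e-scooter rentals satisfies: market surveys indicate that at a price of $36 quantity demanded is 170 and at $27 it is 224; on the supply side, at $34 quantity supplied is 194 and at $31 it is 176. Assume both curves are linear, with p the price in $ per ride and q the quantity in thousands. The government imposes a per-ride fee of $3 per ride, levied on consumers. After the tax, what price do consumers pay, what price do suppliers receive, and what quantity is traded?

Demand slope: (224 − 170)/(27 − 36) = -6, so qd = 386 − 6p.
Supply slope: (176 − 194)/(31 − 34) = 6, so qs = 6p − 10.
Before the tax: set 386 − 6p = 6p − 10 → p* = $33, q* = 188.
With the tax collected from consumers, demand (in seller-price terms) shifts: qd = 386 − 6(p + 3).
Solving gives q = 179 with consumers paying $34.5 and suppliers receiving $31.5 (the $3 wedge).
The less price-elastic side of the market bears the larger share of a per-unit tax.

Consumers pay $34.5; suppliers receive $31.5; quantity = 179.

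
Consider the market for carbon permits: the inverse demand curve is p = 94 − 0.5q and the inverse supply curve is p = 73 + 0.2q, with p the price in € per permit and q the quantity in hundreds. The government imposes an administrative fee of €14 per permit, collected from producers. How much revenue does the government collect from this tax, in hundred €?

Rewrite in direct form: qd = 188 − 2p and qs = 5p − 365.
Before the tax: set 188 − 2p = 5p − 365 → p* = €79, q* = 30.
With the tax collected from producers, supply shifts: qs = 5(p − 14) − 365.
New equilibrium: consumers pay €89, producers receive €75, q = 10. (Wedge: pb − ps = 14.)
Revenue = t · Q = 14 · 10 = €140.

Tax revenue = €140 hundred.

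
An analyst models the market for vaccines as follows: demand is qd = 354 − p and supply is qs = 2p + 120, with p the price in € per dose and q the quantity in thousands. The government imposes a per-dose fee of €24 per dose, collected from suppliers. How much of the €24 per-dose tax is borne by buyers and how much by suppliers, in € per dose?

Without the tax, 354 − p = 2p + 120 gives 3p = 234, so p* = €78 and q* = 276.
With the tax collected from suppliers, supply shifts: qs = 2(p − 24) + 120.
Solving gives q = 260 with buyers paying €94 and suppliers receiving €70 (the €24 wedge).
Burden on buyers: €16; on suppliers: €8. (They sum to €24.)
The less price-elastic side of the market bears the larger share of a per-unit tax.

Buyers bear €16 per dose; suppliers bear €8 per dose.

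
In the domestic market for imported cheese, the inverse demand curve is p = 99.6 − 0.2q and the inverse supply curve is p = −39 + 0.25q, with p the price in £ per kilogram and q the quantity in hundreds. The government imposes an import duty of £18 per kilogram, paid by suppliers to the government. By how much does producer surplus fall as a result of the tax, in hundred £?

Producer surplus falls by £2880 hundred.

Inverting to q(p) form: qd = 498 − 5p; qs = 4p + 156.
Without the tax, 498 − 5p = 4p + 156 gives 9p = 342, so p* = £38 and q* = 308.
With the tax collected from suppliers, supply shifts: qs = 4(p − 18) + 156.
New equilibrium: consumers pay £46, suppliers receive £28, q = 268. (Wedge: pb − ps = 18.)
ΔPS is the trapezoid between Q = 268 and Q = 308 of height £10: ½ · (308 + 268) · 10 = £2880.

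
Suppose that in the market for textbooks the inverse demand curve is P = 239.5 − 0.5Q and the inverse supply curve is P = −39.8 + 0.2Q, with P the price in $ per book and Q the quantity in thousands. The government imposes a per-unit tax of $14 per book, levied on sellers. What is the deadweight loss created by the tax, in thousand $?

Deadweight loss = $140 thousand.

Inverting to Q(P) form: Qd = 479 − 2P; Qs = 5P + 199.
Without the tax, 479 − 2P = 5P + 199 gives 7P = 280, so P* = $40 and Q* = 399.
With the tax collected from sellers, supply shifts: Qs = 5(P − 14) + 199.
New equilibrium: buyers pay $50, sellers receive $36, Q = 379. (Wedge: Pb − Ps = 14.)
Quantity falls by |ΔQ| = |399 − 379| = 20.
DWL = ½ · t · |ΔQ| = ½ · 14 · 20 = $140.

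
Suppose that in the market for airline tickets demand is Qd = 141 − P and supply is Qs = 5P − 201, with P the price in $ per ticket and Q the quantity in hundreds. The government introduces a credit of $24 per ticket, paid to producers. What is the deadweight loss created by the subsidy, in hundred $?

Deadweight loss = $240 hundred.

Before the subsidy: set 141 − P = 5P − 201 → P* = $57, Q* = 84.
With a per-unit subsidy paid to producers, each receives P + 24 per unit sold, so supply becomes Qs = 5(P + 24) − 201.
Solving gives Q = 104 with consumers paying $37 and producers receiving $61 (the $24 wedge).
Quantity rises by |ΔQ| = |84 − 104| = 20.
DWL = ½ · t · |ΔQ| = ½ · 24 · 20 = $240.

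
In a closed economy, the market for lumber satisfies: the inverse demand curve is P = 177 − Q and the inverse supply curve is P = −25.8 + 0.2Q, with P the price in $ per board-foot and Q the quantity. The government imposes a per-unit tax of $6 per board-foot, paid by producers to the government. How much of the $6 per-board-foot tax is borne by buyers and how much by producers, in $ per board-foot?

Rewrite in direct form: Qd = 177 − P and Qs = 5P + 129.
Before the tax: set 177 − P = 5P + 129 → P* = $8, Q* = 169.
With the tax collected from producers, supply shifts: Qs = 5(P − 6) + 129.
Solving gives Q = 164 with buyers paying $13 and producers receiving $7 (the $6 wedge).
Burden on buyers: $5; on producers: $1. (They sum to $6.)

Buyers bear $5 per board-foot; producers bear $1 per board-foot.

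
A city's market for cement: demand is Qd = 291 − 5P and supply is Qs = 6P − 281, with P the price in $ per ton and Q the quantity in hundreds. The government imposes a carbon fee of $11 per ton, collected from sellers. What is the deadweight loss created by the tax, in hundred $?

Before the tax: set 291 − 5P = 6P − 281 → P* = $52, Q* = 31.
With the tax collected from sellers, supply shifts: Qs = 6(P − 11) − 281.
New equilibrium: consumers pay $58, sellers receive $47, Q = 1. (Wedge: Pb − Ps = 11.)
Quantity falls by |ΔQ| = |31 − 1| = 30.
DWL = ½ · t · |ΔQ| = ½ · 11 · 30 = $165.

Deadweight loss = $165 hundred.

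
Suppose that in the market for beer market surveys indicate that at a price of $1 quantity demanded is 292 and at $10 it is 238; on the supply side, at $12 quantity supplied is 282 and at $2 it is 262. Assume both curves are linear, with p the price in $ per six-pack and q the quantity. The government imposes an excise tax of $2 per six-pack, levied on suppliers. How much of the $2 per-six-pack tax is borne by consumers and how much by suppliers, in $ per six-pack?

Demand slope: (238 − 292)/(10 − 1) = -6, so qd = 298 − 6p.
Supply slope: (262 − 282)/(2 − 12) = 2, so qs = 2p + 258.
Before the tax: set 298 − 6p = 2p + 258 → p* = $5, q* = 268.
With the tax collected from suppliers, supply shifts: qs = 2(p − 2) + 258.
New equilibrium: consumers pay $5.5, suppliers receive $3.5, q = 265. (Wedge: pb − ps = 2.)
Burden on consumers: $0.5; on suppliers: $1.5. (They sum to $2.)

Consumers bear $0.5 per six-pack; suppliers bear $1.5 per six-pack.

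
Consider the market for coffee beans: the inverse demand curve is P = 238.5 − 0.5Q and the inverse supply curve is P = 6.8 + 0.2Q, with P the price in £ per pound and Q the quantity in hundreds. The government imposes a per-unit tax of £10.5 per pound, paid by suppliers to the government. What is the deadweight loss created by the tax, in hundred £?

Deadweight loss = £78.75 hundred.

Inverting to Q(P) form: Qd = 477 − 2P; Qs = 5P − 34.
Before the tax: set 477 − 2P = 5P − 34 → P* = £73, Q* = 331.
With the tax collected from suppliers, supply shifts: Qs = 5(P − 10.5) − 34.
New equilibrium: consumers pay £80.5, suppliers receive £70, Q = 316. (Wedge: Pb − Ps = 10.5.)
Quantity falls by |ΔQ| = |331 − 316| = 15.
DWL = ½ · t · |ΔQ| = ½ · 10.5 · 15 = £78.75.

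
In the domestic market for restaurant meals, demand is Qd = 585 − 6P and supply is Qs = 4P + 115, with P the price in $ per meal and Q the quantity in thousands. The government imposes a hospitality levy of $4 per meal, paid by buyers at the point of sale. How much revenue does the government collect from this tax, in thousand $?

Without the tax, 585 − 6P = 4P + 115 gives 10P = 470, so P* = $47 and Q* = 303.
With the tax collected from buyers, demand (in seller-price terms) shifts: Qd = 585 − 6(P + 4).
Solving gives Q = 293.4 with buyers paying $48.6 and producers receiving $44.6 (the $4 wedge).
Revenue = t · Q = 4 · 293.4 = $1173.6.

Tax revenue = $1173.6 thousand.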